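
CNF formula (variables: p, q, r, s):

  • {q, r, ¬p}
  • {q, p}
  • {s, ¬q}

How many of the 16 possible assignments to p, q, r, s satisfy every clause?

6

The models are:
  p=0 q=1 r=0 s=1
  p=0 q=1 r=1 s=1
  p=1 q=0 r=1 s=0
  p=1 q=0 r=1 s=1
  p=1 q=1 r=0 s=1
  p=1 q=1 r=1 s=1
That's 6 in total.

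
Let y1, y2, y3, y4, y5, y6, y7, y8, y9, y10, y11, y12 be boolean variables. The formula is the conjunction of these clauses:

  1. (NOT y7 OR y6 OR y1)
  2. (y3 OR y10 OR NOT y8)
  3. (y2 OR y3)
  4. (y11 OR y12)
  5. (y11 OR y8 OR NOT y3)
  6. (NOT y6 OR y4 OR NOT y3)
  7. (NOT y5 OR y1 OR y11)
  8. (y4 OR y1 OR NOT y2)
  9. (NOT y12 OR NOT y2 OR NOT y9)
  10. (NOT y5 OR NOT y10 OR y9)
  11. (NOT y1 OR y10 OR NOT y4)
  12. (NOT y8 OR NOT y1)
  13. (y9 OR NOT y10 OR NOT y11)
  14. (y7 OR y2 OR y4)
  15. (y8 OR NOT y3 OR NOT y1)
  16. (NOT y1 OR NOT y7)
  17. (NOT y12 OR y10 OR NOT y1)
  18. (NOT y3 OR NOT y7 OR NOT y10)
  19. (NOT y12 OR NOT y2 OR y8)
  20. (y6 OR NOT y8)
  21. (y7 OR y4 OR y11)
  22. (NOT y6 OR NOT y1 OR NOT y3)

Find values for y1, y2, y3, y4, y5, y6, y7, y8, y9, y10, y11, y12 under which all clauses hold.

y1=False, y2=True, y3=True, y4=True, y5=False, y6=True, y7=True, y8=True, y9=False, y10=False, y11=False, y12=True

Pure literal: y5 appears only negated; assign y5 = False.
Set y1 = False and propagate.
Try y2 = True.
  then y4 is forced to True.
Branch on y3: take y3 = True.
For the remaining variables, y6 = True, y7 = True, y8 = True, y9 = False, y10 = False, y11 = False, y12 = True works.
Every clause has at least one true literal under this assignment.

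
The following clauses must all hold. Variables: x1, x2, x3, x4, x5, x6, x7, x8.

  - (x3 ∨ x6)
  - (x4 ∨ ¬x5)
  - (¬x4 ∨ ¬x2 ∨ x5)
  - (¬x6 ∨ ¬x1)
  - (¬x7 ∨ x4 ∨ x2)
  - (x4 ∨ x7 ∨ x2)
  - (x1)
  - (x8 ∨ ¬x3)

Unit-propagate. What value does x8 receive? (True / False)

True

(x1) stands alone — x1 = True.
(¬x6 ∨ ¬x1): since x1 = True, the clause reduces to (¬x6). x6 = False.
(x3 ∨ x6) with x6 = False leaves only x3, so x3 = True.
(x8 ∨ ¬x3): since x3 = True, the clause reduces to (x8). x8 = True.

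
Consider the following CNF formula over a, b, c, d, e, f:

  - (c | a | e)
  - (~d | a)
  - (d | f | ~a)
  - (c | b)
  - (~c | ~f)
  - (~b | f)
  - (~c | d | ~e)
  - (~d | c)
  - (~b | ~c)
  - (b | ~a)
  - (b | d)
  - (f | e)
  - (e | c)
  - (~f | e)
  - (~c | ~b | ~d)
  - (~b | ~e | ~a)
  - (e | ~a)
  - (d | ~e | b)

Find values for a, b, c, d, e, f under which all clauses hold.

Try a = False.
  then d is forced to False.
  then b is forced to True.
  then f is forced to True.
  then c is forced to False.
  then e is forced to True.
Check each clause:
  1. (e | a | c) — e is true.
  2. (a | ~d) — ~d is true.
  3. (~a | f | d) — ~a is true.
  4. (b | c) — b is true.
  5. (~c | ~f) — ~c is true.
  6. (~b | f) — f is true.
  7. (~c | ~e | d) — ~c is true.
  8. (~d | c) — ~d is true.
  9. (~c | ~b) — ~c is true.
  10. (~a | b) — b is true.
  11. (b | d) — b is true.
  12. (e | f) — e is true.
  13. (e | c) — e is true.
  14. (e | ~f) — e is true.
  15. (~c | ~b | ~d) — ~d is true.
  16. (~a | ~e | ~b) — ~a is true.
  17. (e | ~a) — e is true.
  18. (~e | d | b) — b is true.

a=False, b=True, c=False, d=False, e=True, f=True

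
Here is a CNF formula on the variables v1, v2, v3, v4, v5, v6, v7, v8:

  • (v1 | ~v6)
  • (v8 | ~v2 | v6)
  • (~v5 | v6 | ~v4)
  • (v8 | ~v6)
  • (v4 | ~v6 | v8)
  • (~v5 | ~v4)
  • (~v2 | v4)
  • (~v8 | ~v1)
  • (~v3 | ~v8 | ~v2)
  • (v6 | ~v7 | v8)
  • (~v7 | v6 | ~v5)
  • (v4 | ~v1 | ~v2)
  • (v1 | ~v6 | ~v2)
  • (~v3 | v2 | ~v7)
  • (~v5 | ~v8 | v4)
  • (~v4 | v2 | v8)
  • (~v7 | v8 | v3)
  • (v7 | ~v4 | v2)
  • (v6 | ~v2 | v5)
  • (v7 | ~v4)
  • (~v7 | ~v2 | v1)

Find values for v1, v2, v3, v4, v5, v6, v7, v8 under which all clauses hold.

v1 = False, v2 = False, v3 = False, v4 = False, v5 = False, v6 = False, v7 = False, v8 = False

Branch on v1: take v1 = False.
  then v6 is forced to False.
Branch on v2: take v2 = False.
Branch on v3: take v3 = False.
For the remaining variables, v4 = False, v5 = False, v7 = False, v8 = False works.
Check each clause:
  1. (~v6 | v1) — ~v6 is true.
  2. (v6 | v8 | ~v2) — ~v2 is true.
  3. (~v4 | v6 | ~v5) — ~v5 is true.
  4. (v8 | ~v6) — ~v6 is true.
  5. (v4 | v8 | ~v6) — ~v6 is true.
  6. (~v5 | ~v4) — ~v5 is true.
  7. (v4 | ~v2) — ~v2 is true.
  8. (~v1 | ~v8) — ~v8 is true.
  9. (~v8 | ~v2 | ~v3) — ~v8 is true.
  10. (~v7 | v8 | v6) — ~v7 is true.
  11. (~v7 | v6 | ~v5) — ~v7 is true.
  12. (v4 | ~v2 | ~v1) — ~v2 is true.
  13. (~v2 | ~v6 | v1) — ~v6 is true.
  14. (~v7 | ~v3 | v2) — ~v7 is true.
  15. (~v8 | ~v5 | v4) — ~v8 is true.
  16. (v2 | ~v4 | v8) — ~v4 is true.
  17. (~v7 | v3 | v8) — ~v7 is true.
  18. (v2 | ~v4 | v7) — ~v4 is true.
  19. (v6 | ~v2 | v5) — ~v2 is true.
  20. (v7 | ~v4) — ~v4 is true.
  21. (v1 | ~v2 | ~v7) — ~v7 is true.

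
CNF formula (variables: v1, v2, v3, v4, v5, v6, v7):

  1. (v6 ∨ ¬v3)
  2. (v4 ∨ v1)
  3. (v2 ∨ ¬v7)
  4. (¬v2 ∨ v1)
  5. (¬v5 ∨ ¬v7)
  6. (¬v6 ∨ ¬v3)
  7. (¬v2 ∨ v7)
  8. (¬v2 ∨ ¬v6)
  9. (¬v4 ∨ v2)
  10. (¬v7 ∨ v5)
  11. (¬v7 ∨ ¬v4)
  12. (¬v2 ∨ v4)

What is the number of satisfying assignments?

4

The models are:
  v1=T v2=F v3=F v4=F v5=F v6=F v7=F
  v1=T v2=F v3=F v4=F v5=F v6=T v7=F
  v1=T v2=F v3=F v4=F v5=T v6=F v7=F
  v1=T v2=F v3=F v4=F v5=T v6=T v7=F
Count: 4.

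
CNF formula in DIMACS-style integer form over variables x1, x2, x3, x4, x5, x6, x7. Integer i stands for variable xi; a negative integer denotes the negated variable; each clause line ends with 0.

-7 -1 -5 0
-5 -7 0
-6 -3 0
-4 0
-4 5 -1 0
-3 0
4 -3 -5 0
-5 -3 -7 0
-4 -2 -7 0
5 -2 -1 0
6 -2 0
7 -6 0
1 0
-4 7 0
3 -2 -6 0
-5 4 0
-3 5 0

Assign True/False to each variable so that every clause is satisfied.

x1 = True, x2 = False, x3 = False, x4 = False, x5 = False, x6 = False, x7 = False

The clause (NOT x4) is unit: x4 must be False.
The clause (NOT x3) is unit: x3 must be False.
The clause (x1) is unit: x1 must be True.
(NOT x5) is a unit clause, so x5 = False.
(NOT x2) is a unit clause, so x2 = False.
x6 occurs only negated in the remaining clauses — set x6 = False.
x7 is now unconstrained; take x7 = False.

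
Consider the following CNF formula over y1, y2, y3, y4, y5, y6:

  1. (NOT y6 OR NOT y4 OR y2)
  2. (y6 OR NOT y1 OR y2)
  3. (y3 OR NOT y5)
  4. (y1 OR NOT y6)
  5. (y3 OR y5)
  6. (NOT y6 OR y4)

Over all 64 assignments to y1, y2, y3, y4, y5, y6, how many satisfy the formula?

14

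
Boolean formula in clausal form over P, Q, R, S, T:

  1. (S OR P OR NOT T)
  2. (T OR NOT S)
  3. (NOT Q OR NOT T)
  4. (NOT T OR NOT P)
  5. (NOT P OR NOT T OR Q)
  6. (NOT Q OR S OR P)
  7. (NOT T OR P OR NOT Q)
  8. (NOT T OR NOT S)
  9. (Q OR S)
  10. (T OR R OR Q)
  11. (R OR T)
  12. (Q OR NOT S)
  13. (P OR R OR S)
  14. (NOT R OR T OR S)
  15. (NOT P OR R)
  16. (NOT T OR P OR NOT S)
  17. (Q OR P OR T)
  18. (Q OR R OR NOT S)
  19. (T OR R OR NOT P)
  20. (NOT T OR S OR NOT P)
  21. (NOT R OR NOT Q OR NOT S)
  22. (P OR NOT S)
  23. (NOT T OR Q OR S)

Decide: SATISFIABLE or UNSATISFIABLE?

UNSATISFIABLE

T = True:
  propagation gives Q=False, P=False, S=True; an empty clause results — contradiction.
T = False:
  propagation gives S=False, Q=True, P=True, R=True; an empty clause results — contradiction.
Every branch closes, so no satisfying assignment exists.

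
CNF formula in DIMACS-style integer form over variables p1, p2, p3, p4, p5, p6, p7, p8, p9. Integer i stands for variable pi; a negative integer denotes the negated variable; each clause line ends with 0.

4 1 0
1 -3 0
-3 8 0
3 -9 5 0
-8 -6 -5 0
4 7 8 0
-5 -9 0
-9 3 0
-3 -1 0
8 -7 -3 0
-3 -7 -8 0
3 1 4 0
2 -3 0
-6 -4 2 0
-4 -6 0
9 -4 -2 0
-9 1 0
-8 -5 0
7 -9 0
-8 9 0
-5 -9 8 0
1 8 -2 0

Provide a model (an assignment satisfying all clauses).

p1=1  p2=0  p3=0  p4=0  p5=0  p6=1  p7=1  p8=0  p9=0

Check each clause:
  1. (p1 OR p4) — p1 is true.
  2. (p1 OR NOT p3) — p1 is true.
  3. (NOT p3 OR p8) — NOT p3 is true.
  4. (NOT p9 OR p3 OR p5) — NOT p9 is true.
  5. (NOT p8 OR NOT p5 OR NOT p6) — NOT p8 is true.
  6. (p7 OR p4 OR p8) — p7 is true.
  7. (NOT p5 OR NOT p9) — NOT p5 is true.
  8. (p3 OR NOT p9) — NOT p9 is true.
  9. (NOT p1 OR NOT p3) — NOT p3 is true.
  10. (NOT p7 OR p8 OR NOT p3) — NOT p3 is true.
  11. (NOT p3 OR NOT p7 OR NOT p8) — NOT p8 is true.
  12. (p1 OR p3 OR p4) — p1 is true.
  13. (p2 OR NOT p3) — NOT p3 is true.
  14. (NOT p6 OR p2 OR NOT p4) — NOT p4 is true.
  15. (NOT p4 OR NOT p6) — NOT p4 is true.
  16. (p9 OR NOT p2 OR NOT p4) — NOT p4 is true.
  17. (p1 OR NOT p9) — p1 is true.
  18. (NOT p8 OR NOT p5) — NOT p8 is true.
  19. (NOT p9 OR p7) — p7 is true.
  20. (p9 OR NOT p8) — NOT p8 is true.
  21. (p8 OR NOT p5 OR NOT p9) — NOT p5 is true.
  22. (p8 OR NOT p2 OR p1) — p1 is true.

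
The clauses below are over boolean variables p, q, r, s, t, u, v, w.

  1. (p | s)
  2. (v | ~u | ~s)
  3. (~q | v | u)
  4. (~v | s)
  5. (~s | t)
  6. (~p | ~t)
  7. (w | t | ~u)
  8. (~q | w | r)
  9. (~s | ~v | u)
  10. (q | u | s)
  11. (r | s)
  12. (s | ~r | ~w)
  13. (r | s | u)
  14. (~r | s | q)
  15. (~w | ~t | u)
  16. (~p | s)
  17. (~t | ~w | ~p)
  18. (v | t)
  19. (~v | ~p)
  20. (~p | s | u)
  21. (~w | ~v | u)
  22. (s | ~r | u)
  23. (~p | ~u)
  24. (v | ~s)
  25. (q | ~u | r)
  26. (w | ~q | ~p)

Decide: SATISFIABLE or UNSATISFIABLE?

SATISFIABLE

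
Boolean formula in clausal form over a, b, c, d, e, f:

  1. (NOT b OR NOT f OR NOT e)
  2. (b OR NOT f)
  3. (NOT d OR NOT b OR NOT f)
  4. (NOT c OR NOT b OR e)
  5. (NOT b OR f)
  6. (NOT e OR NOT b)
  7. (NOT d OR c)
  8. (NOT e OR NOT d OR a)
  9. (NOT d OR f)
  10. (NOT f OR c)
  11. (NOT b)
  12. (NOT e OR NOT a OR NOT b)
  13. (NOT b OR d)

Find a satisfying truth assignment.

a = True, b = False, c = True, d = False, e = True, f = False

Check each clause:
  1. (NOT b OR NOT f OR NOT e) — NOT f is true.
  2. (b OR NOT f) — NOT f is true.
  3. (NOT d OR NOT f OR NOT b) — NOT f is true.
  4. (e OR NOT b OR NOT c) — e is true.
  5. (f OR NOT b) — NOT b is true.
  6. (NOT b OR NOT e) — NOT b is true.
  7. (c OR NOT d) — c is true.
  8. (NOT d OR a OR NOT e) — a is true.
  9. (f OR NOT d) — NOT d is true.
  10. (c OR NOT f) — NOT f is true.
  11. (NOT b) — NOT b is true.
  12. (NOT e OR NOT b OR NOT a) — NOT b is true.
  13. (d OR NOT b) — NOT b is true.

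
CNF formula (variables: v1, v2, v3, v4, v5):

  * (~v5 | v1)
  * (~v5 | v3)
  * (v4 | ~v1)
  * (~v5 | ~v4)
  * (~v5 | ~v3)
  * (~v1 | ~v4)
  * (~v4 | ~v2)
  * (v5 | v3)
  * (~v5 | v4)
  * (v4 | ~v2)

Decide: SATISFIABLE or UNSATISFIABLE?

SATISFIABLE

v2 occurs only negated in the remaining clauses — set v2 = False.
Set v1 = False and propagate.
  then v5 is forced to False.
  then v3 is forced to True.
v4 is now unconstrained; take v4 = False.
So v1=False, v2=False, v3=True, v4=False, v5=False is a satisfying assignment.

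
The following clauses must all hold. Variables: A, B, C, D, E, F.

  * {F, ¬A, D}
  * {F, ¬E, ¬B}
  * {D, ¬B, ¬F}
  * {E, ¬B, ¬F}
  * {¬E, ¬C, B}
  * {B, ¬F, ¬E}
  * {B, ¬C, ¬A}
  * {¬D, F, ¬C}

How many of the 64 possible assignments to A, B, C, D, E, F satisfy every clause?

21

Split on B, then F.
  B=T, F=T: remaining (A,C,D,E) ∈ {(F,F,T,T); (F,T,T,T); (T,F,T,T); (T,T,T,T)} — 4.
  B=T, F=F: remaining (A,C,D,E) ∈ {(F,F,F,F); (F,F,T,F); (F,T,F,F); (T,F,T,F)} — 4.
  B=F, F=T: D free; 3 ways for (A,C,E) × 2^1 = 6.
  B=F, F=F: 7 of the 16 assignments to (A,C,D,E) work.
Total: 4 + 4 + 6 + 7 = 21.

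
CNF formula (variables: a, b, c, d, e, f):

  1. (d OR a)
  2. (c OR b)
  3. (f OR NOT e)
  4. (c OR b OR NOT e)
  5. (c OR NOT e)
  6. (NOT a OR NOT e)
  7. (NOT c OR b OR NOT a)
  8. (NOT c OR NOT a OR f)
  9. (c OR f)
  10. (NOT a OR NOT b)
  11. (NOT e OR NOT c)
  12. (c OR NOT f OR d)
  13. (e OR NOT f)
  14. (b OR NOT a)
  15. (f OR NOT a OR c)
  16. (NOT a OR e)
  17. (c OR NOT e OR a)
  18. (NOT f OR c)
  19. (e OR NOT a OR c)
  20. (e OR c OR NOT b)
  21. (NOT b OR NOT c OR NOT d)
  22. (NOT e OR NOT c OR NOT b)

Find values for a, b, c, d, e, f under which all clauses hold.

Try a = False.
  then d is forced to True.
Try b = False.
  then c is forced to True.
  then e is forced to False.
  then f is forced to False.
Every clause has at least one true literal under this assignment.

a=0  b=0  c=1  d=1  e=0  f=0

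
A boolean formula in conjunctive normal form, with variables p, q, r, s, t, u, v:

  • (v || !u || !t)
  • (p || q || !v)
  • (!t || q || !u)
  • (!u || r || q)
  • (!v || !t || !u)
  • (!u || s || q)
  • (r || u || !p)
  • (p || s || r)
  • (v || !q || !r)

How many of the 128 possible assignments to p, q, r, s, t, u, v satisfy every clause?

39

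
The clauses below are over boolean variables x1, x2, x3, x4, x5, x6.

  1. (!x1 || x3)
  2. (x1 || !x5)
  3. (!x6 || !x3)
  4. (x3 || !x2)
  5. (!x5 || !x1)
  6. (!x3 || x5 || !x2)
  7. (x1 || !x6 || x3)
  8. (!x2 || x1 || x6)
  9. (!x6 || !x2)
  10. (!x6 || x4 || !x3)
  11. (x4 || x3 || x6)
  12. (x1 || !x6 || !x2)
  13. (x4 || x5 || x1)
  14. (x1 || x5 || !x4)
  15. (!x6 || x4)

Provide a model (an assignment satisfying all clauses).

Pure literal: x2 appears only negated; assign x2 = False.
Try x1 = True.
  then x3 is forced to True.
  then x6 is forced to False.
  then x5 is forced to False.
x4 is now unconstrained; take x4 = True.
Every clause has at least one true literal under this assignment.

x1=True, x2=False, x3=True, x4=True, x5=False, x6=False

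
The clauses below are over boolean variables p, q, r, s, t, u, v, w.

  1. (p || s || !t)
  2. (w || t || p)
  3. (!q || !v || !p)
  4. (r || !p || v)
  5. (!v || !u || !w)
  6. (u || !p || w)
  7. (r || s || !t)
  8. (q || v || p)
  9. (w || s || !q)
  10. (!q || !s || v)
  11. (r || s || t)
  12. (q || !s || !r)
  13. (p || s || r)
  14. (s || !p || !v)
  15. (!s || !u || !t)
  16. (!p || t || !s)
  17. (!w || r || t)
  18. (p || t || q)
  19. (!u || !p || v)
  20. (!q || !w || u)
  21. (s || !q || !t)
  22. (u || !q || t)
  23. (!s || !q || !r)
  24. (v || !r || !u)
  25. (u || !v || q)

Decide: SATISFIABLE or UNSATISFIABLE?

SATISFIABLE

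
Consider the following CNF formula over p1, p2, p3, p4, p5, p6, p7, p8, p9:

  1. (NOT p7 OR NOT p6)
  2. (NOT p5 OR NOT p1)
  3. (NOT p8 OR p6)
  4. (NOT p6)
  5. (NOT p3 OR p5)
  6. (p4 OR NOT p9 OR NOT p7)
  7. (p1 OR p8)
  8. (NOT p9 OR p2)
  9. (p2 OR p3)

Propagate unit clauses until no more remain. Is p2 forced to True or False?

True

Unit clause (NOT p6) sets p6 = False.
(p6 OR NOT p8): since p6 = False, the clause reduces to (NOT p8). p8 = False.
(p8 OR p1) with p8 = False leaves only p1, so p1 = True.
(NOT p5 OR NOT p1) with p1 = True leaves only NOT p5, so p5 = False.
(NOT p3 OR p5): since p5 = False, the clause reduces to (NOT p3). p3 = False.
In (p3 OR p2), p3 is now false; p2 must hold, so p2 = True.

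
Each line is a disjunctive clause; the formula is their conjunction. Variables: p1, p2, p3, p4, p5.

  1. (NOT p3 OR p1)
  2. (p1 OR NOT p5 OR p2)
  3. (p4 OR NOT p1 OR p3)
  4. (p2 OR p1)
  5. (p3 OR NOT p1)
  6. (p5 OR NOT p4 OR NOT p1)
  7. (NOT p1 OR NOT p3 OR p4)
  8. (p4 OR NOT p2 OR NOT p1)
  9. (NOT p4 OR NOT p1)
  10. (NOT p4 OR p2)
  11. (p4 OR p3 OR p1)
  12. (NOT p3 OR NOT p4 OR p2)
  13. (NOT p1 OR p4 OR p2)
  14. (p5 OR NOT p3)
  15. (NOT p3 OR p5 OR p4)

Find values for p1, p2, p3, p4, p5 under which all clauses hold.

Try p1 = False.
  then p3 is forced to False.
  then p2 is forced to True.
  then p4 is forced to True.
p5 is now unconstrained; take p5 = True.

p1 = False, p2 = True, p3 = False, p4 = True, p5 = True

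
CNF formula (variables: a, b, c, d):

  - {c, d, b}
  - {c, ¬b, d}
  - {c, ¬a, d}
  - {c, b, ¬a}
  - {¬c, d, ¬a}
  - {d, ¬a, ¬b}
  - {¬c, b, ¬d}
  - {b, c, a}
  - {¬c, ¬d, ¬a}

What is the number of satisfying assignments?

5

Satisfying assignments:
  a=0 b=0 c=1 d=0
  a=0 b=1 c=0 d=1
  a=0 b=1 c=1 d=0
  a=0 b=1 c=1 d=1
  a=1 b=1 c=0 d=1
Count: 5.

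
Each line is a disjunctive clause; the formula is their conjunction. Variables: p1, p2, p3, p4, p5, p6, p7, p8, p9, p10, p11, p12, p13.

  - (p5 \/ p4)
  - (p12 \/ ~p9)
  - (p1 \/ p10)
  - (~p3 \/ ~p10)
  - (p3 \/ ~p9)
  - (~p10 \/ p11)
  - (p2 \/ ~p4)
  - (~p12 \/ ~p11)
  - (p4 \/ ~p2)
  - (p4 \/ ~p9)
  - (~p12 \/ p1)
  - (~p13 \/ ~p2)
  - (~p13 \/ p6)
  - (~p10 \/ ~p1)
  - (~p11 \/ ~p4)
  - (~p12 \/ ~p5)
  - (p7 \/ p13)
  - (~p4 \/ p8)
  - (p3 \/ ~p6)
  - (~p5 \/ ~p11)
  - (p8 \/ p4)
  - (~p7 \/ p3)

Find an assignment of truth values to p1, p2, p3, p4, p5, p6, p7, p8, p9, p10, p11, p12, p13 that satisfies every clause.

p1 = 1, p2 = 1, p3 = 1, p4 = 1, p5 = 1, p6 = 1, p7 = 1, p8 = 1, p9 = 0, p10 = 0, p11 = 0, p12 = 0, p13 = 0

p8 occurs only positively in the remaining clauses — set p8 = True.
Pure literal: p9 appears only negated; assign p9 = False.
Branch on p1: take p1 = True.
  then p10 is forced to False.
Try p2 = True.
  then p4 is forced to True.
  then p13 is forced to False.
  then p11 is forced to False.
  then p7 is forced to True.
  then p3 is forced to True.
Set p5 = True and propagate.
  then p12 is forced to False.
p6 is now unconstrained; take p6 = True.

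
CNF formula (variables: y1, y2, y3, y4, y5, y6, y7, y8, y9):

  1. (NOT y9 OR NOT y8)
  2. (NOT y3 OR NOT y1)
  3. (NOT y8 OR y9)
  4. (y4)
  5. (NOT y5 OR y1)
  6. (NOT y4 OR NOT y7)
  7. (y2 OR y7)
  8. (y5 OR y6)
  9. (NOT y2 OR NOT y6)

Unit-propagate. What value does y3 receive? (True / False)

False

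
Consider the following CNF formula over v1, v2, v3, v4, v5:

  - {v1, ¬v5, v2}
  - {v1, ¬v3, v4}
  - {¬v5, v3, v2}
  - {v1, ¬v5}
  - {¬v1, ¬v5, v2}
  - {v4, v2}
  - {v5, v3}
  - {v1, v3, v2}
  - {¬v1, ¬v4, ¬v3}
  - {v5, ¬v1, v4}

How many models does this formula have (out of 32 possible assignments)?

Satisfying assignments:
  v1=F v2=F v3=T v4=T v5=F
  v1=F v2=T v3=T v4=T v5=F
  v1=T v2=T v3=F v4=F v5=T
  v1=T v2=T v3=F v4=T v5=T
  v1=T v2=T v3=T v4=F v5=T
Count: 5.

5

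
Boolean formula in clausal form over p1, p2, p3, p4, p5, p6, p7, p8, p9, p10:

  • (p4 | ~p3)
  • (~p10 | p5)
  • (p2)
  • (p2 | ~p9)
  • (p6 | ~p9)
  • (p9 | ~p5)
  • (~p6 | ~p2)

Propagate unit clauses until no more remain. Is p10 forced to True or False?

False

(p2) is a unit clause: p2 = True.
(~p2 | ~p6): since p2 = True, the clause reduces to (~p6). p6 = False.
In (p6 | ~p9), p6 is now false; ~p9 must hold, so p9 = False.
In (p9 | ~p5), p9 is now false; ~p5 must hold, so p5 = False.
(~p10 | p5): since p5 = False, the clause reduces to (~p10). p10 = False.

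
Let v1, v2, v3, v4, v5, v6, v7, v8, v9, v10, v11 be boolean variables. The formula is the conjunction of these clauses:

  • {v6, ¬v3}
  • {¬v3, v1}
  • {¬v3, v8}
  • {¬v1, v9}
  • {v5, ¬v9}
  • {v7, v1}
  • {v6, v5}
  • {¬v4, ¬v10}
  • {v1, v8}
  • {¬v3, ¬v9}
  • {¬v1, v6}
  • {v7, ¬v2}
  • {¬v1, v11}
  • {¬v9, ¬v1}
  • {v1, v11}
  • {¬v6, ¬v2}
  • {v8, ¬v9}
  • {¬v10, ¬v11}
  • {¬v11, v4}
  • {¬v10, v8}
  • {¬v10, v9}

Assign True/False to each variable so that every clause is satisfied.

v1=F, v2=T, v3=F, v4=T, v5=T, v6=F, v7=T, v8=T, v9=T, v10=F, v11=T

Check each clause:
  1. {¬v3, v6} — ¬v3 is true.
  2. {v1, ¬v3} — ¬v3 is true.
  3. {v8, ¬v3} — v8 is true.
  4. {¬v1, v9} — v9 is true.
  5. {v5, ¬v9} — v5 is true.
  6. {v1, v7} — v7 is true.
  7. {v6, v5} — v5 is true.
  8. {¬v4, ¬v10} — ¬v10 is true.
  9. {v1, v8} — v8 is true.
  10. {¬v9, ¬v3} — ¬v3 is true.
  11. {¬v1, v6} — ¬v1 is true.
  12. {v7, ¬v2} — v7 is true.
  13. {v11, ¬v1} — v11 is true.
  14. {¬v9, ¬v1} — ¬v1 is true.
  15. {v1, v11} — v11 is true.
  16. {¬v6, ¬v2} — ¬v6 is true.
  17. {¬v9, v8} — v8 is true.
  18. {¬v10, ¬v11} — ¬v10 is true.
  19. {v4, ¬v11} — v4 is true.
  20. {v8, ¬v10} — v8 is true.
  21. {¬v10, v9} — v9 is true.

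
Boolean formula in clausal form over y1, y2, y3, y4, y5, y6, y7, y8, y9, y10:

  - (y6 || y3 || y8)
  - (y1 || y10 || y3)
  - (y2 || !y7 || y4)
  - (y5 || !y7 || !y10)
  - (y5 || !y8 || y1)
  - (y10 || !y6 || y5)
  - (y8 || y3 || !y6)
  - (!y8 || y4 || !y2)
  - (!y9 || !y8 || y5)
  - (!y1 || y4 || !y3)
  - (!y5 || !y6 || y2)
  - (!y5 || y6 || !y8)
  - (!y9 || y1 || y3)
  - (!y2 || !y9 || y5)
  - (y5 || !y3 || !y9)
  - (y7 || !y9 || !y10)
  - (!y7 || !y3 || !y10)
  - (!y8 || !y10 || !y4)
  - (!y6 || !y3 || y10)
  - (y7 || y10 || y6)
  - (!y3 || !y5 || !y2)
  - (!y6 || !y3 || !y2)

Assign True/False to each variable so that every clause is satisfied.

y1=0, y2=0, y3=1, y4=0, y5=0, y6=0, y7=0, y8=0, y9=0, y10=1

Pure literal: y9 appears only negated; assign y9 = False.
Set y1 = False and propagate.
Branch on y2: take y2 = False.
The remaining clauses are satisfied by y3 = True, y4 = False, y5 = False, y6 = False, y7 = False, y8 = False, y10 = True.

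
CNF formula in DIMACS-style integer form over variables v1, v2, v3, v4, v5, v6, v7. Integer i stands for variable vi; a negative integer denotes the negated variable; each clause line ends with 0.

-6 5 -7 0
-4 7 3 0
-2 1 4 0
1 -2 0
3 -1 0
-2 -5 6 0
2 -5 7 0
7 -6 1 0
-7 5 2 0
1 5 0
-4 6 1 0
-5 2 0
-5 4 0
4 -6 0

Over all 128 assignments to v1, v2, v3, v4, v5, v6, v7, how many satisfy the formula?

10

Split on v5, then v1.
  v5=1, v1=1: remaining (v2,v3,v4,v6,v7) ∈ {(1,1,1,1,0); (1,1,1,1,1)} — 2.
  v5=1, v1=0: a clause becomes empty — 0.
  v5=0, v1=1: 8 of the 32 assignments to (v2,v3,v4,v6,v7) work.
  v5=0, v1=0: a clause becomes empty — 0.
Total: 2 + 0 + 8 + 0 = 10.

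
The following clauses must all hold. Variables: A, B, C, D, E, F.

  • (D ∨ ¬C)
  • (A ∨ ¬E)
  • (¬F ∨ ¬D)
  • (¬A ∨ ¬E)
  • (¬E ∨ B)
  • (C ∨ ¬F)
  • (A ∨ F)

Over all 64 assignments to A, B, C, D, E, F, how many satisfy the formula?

6

The models are:
  A=T B=F C=F D=F E=F F=F
  A=T B=F C=F D=T E=F F=F
  A=T B=F C=T D=T E=F F=F
  A=T B=T C=F D=F E=F F=F
  A=T B=T C=F D=T E=F F=F
  A=T B=T C=T D=T E=F F=F
That's 6 in total.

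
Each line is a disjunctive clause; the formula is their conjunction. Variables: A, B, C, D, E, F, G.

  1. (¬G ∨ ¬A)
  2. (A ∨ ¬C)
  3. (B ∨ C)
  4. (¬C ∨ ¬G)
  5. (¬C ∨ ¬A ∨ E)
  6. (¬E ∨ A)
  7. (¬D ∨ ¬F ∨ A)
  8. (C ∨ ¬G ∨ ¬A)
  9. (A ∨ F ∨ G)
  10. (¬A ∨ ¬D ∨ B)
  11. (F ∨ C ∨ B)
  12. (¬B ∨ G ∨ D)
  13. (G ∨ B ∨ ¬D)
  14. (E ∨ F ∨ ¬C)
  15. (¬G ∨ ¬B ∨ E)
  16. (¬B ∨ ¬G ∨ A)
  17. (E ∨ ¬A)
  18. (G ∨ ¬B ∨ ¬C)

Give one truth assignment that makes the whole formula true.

Try A = True.
  then G is forced to False.
  then E is forced to True.
Set B = False and propagate.
  then C is forced to True.
  then D is forced to False.
F is now unconstrained; take F = True.
Every clause has at least one true literal under this assignment.

A=1, B=0, C=1, D=0, E=1, F=1, G=0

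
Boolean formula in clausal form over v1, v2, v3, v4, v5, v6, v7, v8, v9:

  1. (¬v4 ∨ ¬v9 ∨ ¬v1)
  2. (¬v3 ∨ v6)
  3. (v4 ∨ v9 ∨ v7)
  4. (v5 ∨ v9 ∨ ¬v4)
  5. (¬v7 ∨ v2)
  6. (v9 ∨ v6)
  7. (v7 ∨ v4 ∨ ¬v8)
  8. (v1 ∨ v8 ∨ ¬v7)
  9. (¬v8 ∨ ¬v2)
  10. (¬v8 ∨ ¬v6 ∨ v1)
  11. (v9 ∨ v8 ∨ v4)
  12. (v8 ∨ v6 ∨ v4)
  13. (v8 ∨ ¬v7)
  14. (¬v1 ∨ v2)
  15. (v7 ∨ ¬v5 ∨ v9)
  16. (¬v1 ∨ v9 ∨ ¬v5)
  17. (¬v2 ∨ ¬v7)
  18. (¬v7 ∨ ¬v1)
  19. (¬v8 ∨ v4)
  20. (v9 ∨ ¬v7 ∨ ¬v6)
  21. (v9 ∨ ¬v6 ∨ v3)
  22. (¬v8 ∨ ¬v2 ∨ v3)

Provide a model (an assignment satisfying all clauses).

Branch on v1: take v1 = False.
Set v2 = True and propagate.
  then v8 is forced to False.
  then v7 is forced to False.
The remaining clauses are satisfied by v3 = False, v4 = True, v5 = True, v6 = True, v9 = True.

v1=F, v2=T, v3=F, v4=T, v5=T, v6=T, v7=F, v8=F, v9=T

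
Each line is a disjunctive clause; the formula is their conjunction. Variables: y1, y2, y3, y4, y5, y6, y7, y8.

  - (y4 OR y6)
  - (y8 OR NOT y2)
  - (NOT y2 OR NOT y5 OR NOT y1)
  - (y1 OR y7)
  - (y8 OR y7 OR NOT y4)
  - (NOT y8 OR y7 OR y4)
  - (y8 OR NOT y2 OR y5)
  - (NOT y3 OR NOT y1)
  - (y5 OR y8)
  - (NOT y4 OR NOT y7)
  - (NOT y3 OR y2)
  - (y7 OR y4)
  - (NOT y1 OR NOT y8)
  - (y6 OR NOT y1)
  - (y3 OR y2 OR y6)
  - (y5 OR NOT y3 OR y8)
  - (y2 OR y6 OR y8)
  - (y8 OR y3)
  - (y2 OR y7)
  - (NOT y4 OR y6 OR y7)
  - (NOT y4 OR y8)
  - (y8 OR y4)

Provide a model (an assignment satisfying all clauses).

y1=False, y2=False, y3=False, y4=False, y5=True, y6=True, y7=True, y8=True

Check each clause:
  1. (y6 OR y4) — y6 is true.
  2. (y8 OR NOT y2) — y8 is true.
  3. (NOT y1 OR NOT y2 OR NOT y5) — NOT y1 is true.
  4. (y7 OR y1) — y7 is true.
  5. (NOT y4 OR y7 OR y8) — y8 is true.
  6. (y4 OR y7 OR NOT y8) — y7 is true.
  7. (y8 OR y5 OR NOT y2) — y8 is true.
  8. (NOT y1 OR NOT y3) — NOT y3 is true.
  9. (y8 OR y5) — y8 is true.
  10. (NOT y7 OR NOT y4) — NOT y4 is true.
  11. (y2 OR NOT y3) — NOT y3 is true.
  12. (y4 OR y7) — y7 is true.
  13. (NOT y8 OR NOT y1) — NOT y1 is true.
  14. (NOT y1 OR y6) — NOT y1 is true.
  15. (y2 OR y6 OR y3) — y6 is true.
  16. (y5 OR NOT y3 OR y8) — y8 is true.
  17. (y2 OR y8 OR y6) — y8 is true.
  18. (y8 OR y3) — y8 is true.
  19. (y7 OR y2) — y7 is true.
  20. (y7 OR NOT y4 OR y6) — NOT y4 is true.
  21. (y8 OR NOT y4) — y8 is true.
  22. (y4 OR y8) — y8 is true.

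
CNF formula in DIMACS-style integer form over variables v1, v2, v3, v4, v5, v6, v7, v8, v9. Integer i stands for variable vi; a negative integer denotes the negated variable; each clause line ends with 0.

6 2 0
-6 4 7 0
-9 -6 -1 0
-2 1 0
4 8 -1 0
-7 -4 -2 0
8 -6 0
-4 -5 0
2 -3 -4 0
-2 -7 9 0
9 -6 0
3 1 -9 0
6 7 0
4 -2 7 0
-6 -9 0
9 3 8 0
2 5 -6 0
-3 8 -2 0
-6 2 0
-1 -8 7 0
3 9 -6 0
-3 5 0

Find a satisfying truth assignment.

v1=T, v2=T, v3=F, v4=F, v5=T, v6=F, v7=T, v8=T, v9=T

Set v1 = True and propagate.
The remaining clauses are satisfied by v2 = True, v3 = False, v4 = False, v5 = True, v6 = False, v7 = True, v8 = True, v9 = True.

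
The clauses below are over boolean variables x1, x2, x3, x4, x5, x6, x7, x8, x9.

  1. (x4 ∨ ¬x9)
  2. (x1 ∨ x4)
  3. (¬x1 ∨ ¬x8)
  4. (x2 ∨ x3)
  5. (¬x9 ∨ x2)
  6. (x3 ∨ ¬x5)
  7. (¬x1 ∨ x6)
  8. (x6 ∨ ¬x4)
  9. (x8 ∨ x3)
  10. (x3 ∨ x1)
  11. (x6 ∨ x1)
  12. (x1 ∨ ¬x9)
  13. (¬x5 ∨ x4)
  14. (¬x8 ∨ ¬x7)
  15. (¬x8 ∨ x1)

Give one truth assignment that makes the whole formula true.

x1=True, x2=True, x3=True, x4=True, x5=True, x6=True, x7=False, x8=False, x9=False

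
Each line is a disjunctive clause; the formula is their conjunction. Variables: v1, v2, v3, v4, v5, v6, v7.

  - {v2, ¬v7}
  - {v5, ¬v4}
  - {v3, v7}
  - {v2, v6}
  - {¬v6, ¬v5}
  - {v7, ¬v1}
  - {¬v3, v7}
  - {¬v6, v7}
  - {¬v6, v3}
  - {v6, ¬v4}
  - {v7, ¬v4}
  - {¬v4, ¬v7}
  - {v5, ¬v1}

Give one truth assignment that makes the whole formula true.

v1=False, v2=True, v3=False, v4=False, v5=True, v6=False, v7=True

v1 occurs only negated in the remaining clauses — set v1 = False.
v2 occurs only positively in the remaining clauses — set v2 = True.
Branch on v3: take v3 = False.
  then v7 is forced to True.
  then v6 is forced to False.
  then v4 is forced to False.
v5 is now unconstrained; take v5 = True.
Every clause has at least one true literal under this assignment.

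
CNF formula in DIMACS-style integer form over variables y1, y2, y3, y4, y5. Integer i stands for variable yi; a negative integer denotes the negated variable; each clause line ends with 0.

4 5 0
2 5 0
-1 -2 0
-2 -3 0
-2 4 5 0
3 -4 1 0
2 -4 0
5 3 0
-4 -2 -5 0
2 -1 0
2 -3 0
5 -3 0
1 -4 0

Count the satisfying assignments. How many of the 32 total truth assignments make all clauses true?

The models are:
  y1=0 y2=0 y3=0 y4=0 y5=1
  y1=0 y2=1 y3=0 y4=0 y5=1
Count: 2.

2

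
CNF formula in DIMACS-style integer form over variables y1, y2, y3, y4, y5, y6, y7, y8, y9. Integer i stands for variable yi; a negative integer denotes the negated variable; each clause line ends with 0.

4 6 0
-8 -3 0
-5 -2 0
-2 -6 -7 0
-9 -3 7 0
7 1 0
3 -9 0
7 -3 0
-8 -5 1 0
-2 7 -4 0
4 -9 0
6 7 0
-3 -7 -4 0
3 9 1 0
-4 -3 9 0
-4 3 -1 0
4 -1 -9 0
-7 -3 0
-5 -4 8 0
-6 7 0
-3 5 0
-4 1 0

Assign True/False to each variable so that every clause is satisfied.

y1=True, y2=False, y3=False, y4=False, y5=True, y6=True, y7=True, y8=True, y9=False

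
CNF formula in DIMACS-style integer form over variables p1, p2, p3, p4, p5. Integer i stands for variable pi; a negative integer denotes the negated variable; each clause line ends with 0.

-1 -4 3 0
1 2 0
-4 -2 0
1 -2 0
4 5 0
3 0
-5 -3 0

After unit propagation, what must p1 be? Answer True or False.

Unit clause (p3) sets p3 = True.
(~p5 | ~p3): since p3 = True, the clause reduces to (~p5). p5 = False.
In (p5 | p4), p5 is now false; p4 must hold, so p4 = True.
(~p2 | ~p4) with p4 = True leaves only ~p2, so p2 = False.
From (p1 | p2) and p2 = False: p1 = True.

True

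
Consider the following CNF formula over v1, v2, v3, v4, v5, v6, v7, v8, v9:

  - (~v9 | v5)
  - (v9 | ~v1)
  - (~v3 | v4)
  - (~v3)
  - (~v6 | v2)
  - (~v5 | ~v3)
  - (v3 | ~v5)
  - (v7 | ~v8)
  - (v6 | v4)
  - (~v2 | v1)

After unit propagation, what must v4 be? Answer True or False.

True

(~v3) stands alone — v3 = False.
(~v5 | v3): since v3 = False, the clause reduces to (~v5). v5 = False.
(v5 | ~v9): since v5 = False, the clause reduces to (~v9). v9 = False.
In (~v1 | v9), v9 is now false; ~v1 must hold, so v1 = False.
(~v2 | v1) with v1 = False leaves only ~v2, so v2 = False.
In (~v6 | v2), v2 is now false; ~v6 must hold, so v6 = False.
In (v6 | v4), v6 is now false; v4 must hold, so v4 = True.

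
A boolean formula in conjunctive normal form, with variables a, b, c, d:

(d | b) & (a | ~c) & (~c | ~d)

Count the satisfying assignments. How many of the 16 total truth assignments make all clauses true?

7

The models are:
  a=F b=F c=F d=T
  a=F b=T c=F d=F
  a=F b=T c=F d=T
  a=T b=F c=F d=T
  a=T b=T c=F d=F
  a=T b=T c=F d=T
  a=T b=T c=T d=F
Count: 7.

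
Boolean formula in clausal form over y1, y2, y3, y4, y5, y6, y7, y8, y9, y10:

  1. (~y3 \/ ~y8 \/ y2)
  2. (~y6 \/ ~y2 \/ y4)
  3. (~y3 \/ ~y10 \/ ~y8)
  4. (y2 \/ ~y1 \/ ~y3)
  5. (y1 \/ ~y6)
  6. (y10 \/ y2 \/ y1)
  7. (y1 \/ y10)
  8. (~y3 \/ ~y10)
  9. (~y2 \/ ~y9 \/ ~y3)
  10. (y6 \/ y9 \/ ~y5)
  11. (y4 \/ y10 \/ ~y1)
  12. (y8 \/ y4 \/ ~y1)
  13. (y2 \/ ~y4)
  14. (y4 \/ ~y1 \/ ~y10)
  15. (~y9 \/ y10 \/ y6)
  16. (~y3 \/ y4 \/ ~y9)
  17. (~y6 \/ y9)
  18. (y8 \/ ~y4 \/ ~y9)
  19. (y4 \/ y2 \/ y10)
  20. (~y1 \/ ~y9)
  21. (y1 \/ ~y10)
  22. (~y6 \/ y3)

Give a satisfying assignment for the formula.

y1=T, y2=T, y3=F, y4=T, y5=F, y6=F, y7=T, y8=F, y9=F, y10=F

Check each clause:
  1. (~y8 \/ ~y3 \/ y2) — ~y8 is true.
  2. (~y6 \/ y4 \/ ~y2) — ~y6 is true.
  3. (~y10 \/ ~y8 \/ ~y3) — ~y8 is true.
  4. (y2 \/ ~y3 \/ ~y1) — y2 is true.
  5. (y1 \/ ~y6) — y1 is true.
  6. (y1 \/ y2 \/ y10) — y1 is true.
  7. (y1 \/ y10) — y1 is true.
  8. (~y3 \/ ~y10) — ~y3 is true.
  9. (~y9 \/ ~y3 \/ ~y2) — ~y3 is true.
  10. (y6 \/ ~y5 \/ y9) — ~y5 is true.
  11. (y4 \/ y10 \/ ~y1) — y4 is true.
  12. (~y1 \/ y8 \/ y4) — y4 is true.
  13. (y2 \/ ~y4) — y2 is true.
  14. (y4 \/ ~y1 \/ ~y10) — y4 is true.
  15. (~y9 \/ y10 \/ y6) — ~y9 is true.
  16. (~y3 \/ y4 \/ ~y9) — y4 is true.
  17. (~y6 \/ y9) — ~y6 is true.
  18. (~y9 \/ y8 \/ ~y4) — ~y9 is true.
  19. (y10 \/ y4 \/ y2) — y2 is true.
  20. (~y9 \/ ~y1) — ~y9 is true.
  21. (~y10 \/ y1) — y1 is true.
  22. (y3 \/ ~y6) — ~y6 is true.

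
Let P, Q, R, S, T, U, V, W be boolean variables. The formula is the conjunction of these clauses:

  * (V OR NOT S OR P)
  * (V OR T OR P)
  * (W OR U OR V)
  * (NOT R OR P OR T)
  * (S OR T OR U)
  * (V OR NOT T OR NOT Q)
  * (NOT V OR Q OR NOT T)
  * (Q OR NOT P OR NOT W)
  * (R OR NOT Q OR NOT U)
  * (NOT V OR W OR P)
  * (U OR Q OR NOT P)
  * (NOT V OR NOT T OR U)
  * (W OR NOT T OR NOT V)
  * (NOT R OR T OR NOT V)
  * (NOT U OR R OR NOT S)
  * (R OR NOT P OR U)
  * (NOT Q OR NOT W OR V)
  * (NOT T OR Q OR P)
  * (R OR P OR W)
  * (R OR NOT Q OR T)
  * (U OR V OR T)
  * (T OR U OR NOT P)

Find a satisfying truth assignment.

P=True, Q=True, R=True, S=False, T=False, U=True, V=False, W=False

Check each clause:
  1. (NOT S OR P OR V) — P is true.
  2. (V OR T OR P) — P is true.
  3. (U OR V OR W) — U is true.
  4. (T OR P OR NOT R) — P is true.
  5. (S OR U OR T) — U is true.
  6. (NOT Q OR V OR NOT T) — NOT T is true.
  7. (Q OR NOT V OR NOT T) — NOT V is true.
  8. (NOT P OR NOT W OR Q) — NOT W is true.
  9. (NOT U OR NOT Q OR R) — R is true.
  10. (W OR NOT V OR P) — NOT V is true.
  11. (U OR NOT P OR Q) — Q is true.
  12. (NOT T OR U OR NOT V) — NOT V is true.
  13. (NOT V OR W OR NOT T) — NOT V is true.
  14. (NOT V OR NOT R OR T) — NOT V is true.
  15. (R OR NOT U OR NOT S) — R is true.
  16. (NOT P OR R OR U) — R is true.
  17. (NOT W OR NOT Q OR V) — NOT W is true.
  18. (Q OR NOT T OR P) — P is true.
  19. (R OR W OR P) — P is true.
  20. (R OR T OR NOT Q) — R is true.
  21. (V OR T OR U) — U is true.
  22. (T OR U OR NOT P) — U is true.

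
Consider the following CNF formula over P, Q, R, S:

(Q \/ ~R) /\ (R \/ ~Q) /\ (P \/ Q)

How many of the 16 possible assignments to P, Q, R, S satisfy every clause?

The models are:
  P=F Q=T R=T S=F
  P=F Q=T R=T S=T
  P=T Q=F R=F S=F
  P=T Q=F R=F S=T
  P=T Q=T R=T S=F
  P=T Q=T R=T S=T
That's 6 in total.

6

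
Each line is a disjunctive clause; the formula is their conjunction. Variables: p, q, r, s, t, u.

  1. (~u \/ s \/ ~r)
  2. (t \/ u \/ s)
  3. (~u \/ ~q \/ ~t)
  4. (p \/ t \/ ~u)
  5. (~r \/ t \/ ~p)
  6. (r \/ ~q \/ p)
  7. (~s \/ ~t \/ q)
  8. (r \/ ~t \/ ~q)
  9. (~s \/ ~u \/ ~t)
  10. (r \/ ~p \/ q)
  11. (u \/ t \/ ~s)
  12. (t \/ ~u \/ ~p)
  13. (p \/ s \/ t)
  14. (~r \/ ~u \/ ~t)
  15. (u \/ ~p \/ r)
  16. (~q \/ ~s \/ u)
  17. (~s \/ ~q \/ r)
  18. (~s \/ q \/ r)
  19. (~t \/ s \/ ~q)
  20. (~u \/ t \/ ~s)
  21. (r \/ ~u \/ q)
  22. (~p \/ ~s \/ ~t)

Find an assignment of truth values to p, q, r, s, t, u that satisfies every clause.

Set p = False and propagate.
Set q = False and propagate.
Set r = True and propagate.
For the remaining variables, s = False, t = True, u = False works.

p=False  q=False  r=True  s=False  t=True  u=False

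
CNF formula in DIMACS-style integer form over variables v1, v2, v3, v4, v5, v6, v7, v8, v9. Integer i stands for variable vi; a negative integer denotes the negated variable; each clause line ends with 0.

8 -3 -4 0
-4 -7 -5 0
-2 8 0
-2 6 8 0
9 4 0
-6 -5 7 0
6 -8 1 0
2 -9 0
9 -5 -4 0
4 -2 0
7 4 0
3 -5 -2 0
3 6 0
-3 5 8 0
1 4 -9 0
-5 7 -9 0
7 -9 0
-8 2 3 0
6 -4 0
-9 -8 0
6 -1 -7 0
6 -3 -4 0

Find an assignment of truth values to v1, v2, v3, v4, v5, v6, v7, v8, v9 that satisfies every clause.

v1=1, v2=0, v3=1, v4=1, v5=0, v6=1, v7=1, v8=1, v9=0

Set v1 = True and propagate.
The remaining clauses are satisfied by v2 = False, v3 = True, v4 = True, v5 = False, v6 = True, v7 = True, v8 = True, v9 = False.
Every clause has at least one true literal under this assignment.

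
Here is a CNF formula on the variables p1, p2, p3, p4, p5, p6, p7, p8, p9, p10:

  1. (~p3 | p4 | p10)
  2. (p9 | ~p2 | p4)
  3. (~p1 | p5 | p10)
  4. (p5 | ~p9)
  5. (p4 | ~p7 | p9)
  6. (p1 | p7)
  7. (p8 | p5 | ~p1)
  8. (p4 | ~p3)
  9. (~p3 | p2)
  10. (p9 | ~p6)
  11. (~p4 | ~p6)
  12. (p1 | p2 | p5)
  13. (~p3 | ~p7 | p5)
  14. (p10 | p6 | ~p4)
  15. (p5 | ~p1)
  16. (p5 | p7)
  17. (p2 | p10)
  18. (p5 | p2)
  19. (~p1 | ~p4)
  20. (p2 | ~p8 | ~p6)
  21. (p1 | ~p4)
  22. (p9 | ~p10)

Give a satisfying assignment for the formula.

p1=False, p2=True, p3=False, p4=False, p5=True, p6=False, p7=True, p8=False, p9=True, p10=True

p3 occurs only negated in the remaining clauses — set p3 = False.
Pure literal: p5 appears only positively; assign p5 = True.
Set p1 = False and propagate.
  then p7 is forced to True.
  then p4 is forced to False.
  then p9 is forced to True.
Try p2 = True.
p6, p8, p10 are now unconstrained; take p6 = False, p8 = False, p10 = True.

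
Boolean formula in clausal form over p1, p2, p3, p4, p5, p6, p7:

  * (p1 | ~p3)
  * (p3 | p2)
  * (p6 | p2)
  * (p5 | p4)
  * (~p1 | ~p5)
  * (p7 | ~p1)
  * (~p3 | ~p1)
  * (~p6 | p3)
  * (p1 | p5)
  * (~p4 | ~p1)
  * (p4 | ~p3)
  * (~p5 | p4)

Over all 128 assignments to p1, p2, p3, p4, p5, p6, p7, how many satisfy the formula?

2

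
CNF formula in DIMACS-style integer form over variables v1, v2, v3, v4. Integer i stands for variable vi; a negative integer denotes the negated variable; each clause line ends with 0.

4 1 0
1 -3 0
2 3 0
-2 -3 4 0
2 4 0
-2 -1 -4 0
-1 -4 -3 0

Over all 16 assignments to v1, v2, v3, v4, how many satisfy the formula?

2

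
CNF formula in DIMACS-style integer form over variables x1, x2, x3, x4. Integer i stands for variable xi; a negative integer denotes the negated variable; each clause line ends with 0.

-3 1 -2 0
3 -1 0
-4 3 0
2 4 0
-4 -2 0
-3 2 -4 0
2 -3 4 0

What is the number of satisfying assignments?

Satisfying assignments:
  x1=F x2=T x3=F x4=F
  x1=T x2=T x3=T x4=F
Count: 2.

2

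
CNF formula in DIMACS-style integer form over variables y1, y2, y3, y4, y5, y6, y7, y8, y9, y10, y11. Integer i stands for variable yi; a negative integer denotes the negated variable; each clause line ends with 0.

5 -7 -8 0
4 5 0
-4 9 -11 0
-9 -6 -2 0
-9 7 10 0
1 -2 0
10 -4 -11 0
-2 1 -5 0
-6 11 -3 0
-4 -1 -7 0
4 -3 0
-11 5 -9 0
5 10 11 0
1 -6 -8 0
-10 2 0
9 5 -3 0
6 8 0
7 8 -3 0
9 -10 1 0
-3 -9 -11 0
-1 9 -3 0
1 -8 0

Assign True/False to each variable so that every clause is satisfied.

y1 = 1, y2 = 1, y3 = 0, y4 = 0, y5 = 1, y6 = 1, y7 = 1, y8 = 0, y9 = 0, y10 = 0, y11 = 0

y3 occurs only negated in the remaining clauses — set y3 = False.
Try y1 = True.
Try y2 = True.
Branch on y4: take y4 = False.
  then y5 is forced to True.
For the remaining variables, y6 = True, y7 = True, y8 = False, y9 = False, y10 = False, y11 = False works.
Every clause has at least one true literal under this assignment.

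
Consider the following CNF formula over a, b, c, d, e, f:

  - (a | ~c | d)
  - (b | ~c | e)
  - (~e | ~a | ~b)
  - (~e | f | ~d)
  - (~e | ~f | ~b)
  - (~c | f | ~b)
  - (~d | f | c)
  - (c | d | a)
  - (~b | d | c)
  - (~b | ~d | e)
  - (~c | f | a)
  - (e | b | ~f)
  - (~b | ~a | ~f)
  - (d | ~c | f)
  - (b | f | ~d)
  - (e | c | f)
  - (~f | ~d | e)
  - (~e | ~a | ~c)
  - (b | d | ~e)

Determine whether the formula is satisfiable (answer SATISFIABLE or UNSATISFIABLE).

SATISFIABLE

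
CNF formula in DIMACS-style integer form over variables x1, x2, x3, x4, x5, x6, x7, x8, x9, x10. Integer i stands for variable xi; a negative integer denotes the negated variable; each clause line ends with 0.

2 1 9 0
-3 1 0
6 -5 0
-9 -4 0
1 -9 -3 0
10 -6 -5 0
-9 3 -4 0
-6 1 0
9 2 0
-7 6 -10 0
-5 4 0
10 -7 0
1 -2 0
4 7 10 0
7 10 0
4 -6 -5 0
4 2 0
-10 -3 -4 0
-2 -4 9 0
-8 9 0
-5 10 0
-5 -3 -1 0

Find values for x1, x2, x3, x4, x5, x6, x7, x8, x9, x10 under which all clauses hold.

x5 occurs only negated in the remaining clauses — set x5 = False.
x8 occurs only negated in the remaining clauses — set x8 = False.
Try x1 = True.
Branch on x2: take x2 = True.
Try x3 = True.
For the remaining variables, x4 = False, x6 = True, x7 = True, x9 = False, x10 = True works.
Every clause has at least one true literal under this assignment.
Check each clause:
  1. {x2, x9, x1} — x2 is true.
  2. {¬x3, x1} — x1 is true.
  3. {¬x5, x6} — ¬x5 is true.
  4. {¬x9, ¬x4} — ¬x4 is true.
  5. {¬x9, x1, ¬x3} — x1 is true.
  6. {¬x5, x10, ¬x6} — x10 is true.
  7. {¬x9, x3, ¬x4} — x3 is true.
  8. {¬x6, x1} — x1 is true.
  9. {x9, x2} — x2 is true.
  10. {¬x10, x6, ¬x7} — x6 is true.
  11. {x4, ¬x5} — ¬x5 is true.
  12. {x10, ¬x7} — x10 is true.
  13. {¬x2, x1} — x1 is true.
  14. {x4, x10, x7} — x10 is true.
  15. {x7, x10} — x10 is true.
  16. {¬x6, x4, ¬x5} — ¬x5 is true.
  17. {x4, x2} — x2 is true.
  18. {¬x10, ¬x3, ¬x4} — ¬x4 is true.
  19. {¬x2, x9, ¬x4} — ¬x4 is true.
  20. {x9, ¬x8} — ¬x8 is true.
  21. {¬x5, x10} — x10 is true.
  22. {¬x5, ¬x1, ¬x3} — ¬x5 is true.

x1=True, x2=True, x3=True, x4=False, x5=False, x6=True, x7=True, x8=False, x9=False, x10=True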